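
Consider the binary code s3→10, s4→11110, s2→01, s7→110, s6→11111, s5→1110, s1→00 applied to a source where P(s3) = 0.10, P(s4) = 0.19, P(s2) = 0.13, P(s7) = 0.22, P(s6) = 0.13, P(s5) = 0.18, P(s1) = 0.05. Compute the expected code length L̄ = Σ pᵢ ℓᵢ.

L̄ = Σ pᵢ·ℓᵢ = 0.10·2 + 0.19·5 + 0.13·2 + 0.22·3 + 0.13·5 + 0.18·4 + 0.05·2 = 3.54 bits/symbol.

3.54 bits/symbol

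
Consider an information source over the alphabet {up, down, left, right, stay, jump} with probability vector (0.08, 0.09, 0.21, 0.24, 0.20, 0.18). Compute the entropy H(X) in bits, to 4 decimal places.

2.4808 bits

H = −Σ pᵢ log₂ pᵢ.
−0.08·log₂(0.08) = 0.2915
−0.09·log₂(0.09) = 0.3127
−0.21·log₂(0.21) = 0.4728
−0.24·log₂(0.24) = 0.4941
−0.20·log₂(0.20) = 0.4644
−0.18·log₂(0.18) = 0.4453
Sum ≈ 2.4808 → 2.4808 bits.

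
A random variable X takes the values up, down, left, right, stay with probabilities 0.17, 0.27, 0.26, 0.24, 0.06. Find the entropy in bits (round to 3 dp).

2.188 bits

H = −Σ pᵢ log₂ pᵢ.
−0.17·log₂(0.17) = 0.4346
−0.27·log₂(0.27) = 0.5100
−0.26·log₂(0.26) = 0.5053
−0.24·log₂(0.24) = 0.4941
−0.06·log₂(0.06) = 0.2435
Sum ≈ 2.1876 → 2.188 bits.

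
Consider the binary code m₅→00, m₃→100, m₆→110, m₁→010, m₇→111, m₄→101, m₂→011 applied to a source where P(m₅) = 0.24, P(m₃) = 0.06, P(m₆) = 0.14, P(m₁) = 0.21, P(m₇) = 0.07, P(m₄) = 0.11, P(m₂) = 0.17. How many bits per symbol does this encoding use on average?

L̄ = Σ pᵢ·ℓᵢ = 0.24·2 + 0.06·3 + 0.14·3 + 0.21·3 + 0.07·3 + 0.11·3 + 0.17·3 = 2.76 bits/symbol.

2.76 bits/symbol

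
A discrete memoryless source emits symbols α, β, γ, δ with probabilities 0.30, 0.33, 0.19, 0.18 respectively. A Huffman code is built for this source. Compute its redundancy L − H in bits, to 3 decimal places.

Entropy H = −Σ p log₂ p ≈ 1.9494 bits.
Huffman merges: 9/50+19/100→37/100; 3/10+33/100→63/100; 37/100+63/100→1. L = 2 ≈ 2.0000.
L − H = 2.0000 − 1.9494 = 0.051 bits.

0.051 bits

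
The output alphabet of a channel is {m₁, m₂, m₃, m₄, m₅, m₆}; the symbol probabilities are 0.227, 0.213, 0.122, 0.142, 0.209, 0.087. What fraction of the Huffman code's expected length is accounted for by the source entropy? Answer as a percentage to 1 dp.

98.0%

Entropy H = −Σ p log₂ p ≈ 2.5095 bits.
Huffman merges: 87/1000+61/500→209/1000; 71/500+209/1000→351/1000; 209/1000+213/1000→211/500; 227/1000+351/1000→289/500; 211/500+289/500→1. L = 64/25 ≈ 2.5600.
Efficiency = H/L = 2.5095/2.5600 = 98.0%.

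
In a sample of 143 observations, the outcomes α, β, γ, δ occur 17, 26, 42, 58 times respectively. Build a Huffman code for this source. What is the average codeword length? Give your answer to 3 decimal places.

Probabilities are the counts divided by 143.
Repeatedly combine the two least-probable nodes; the expected code length is the sum of the merged weights.
merge 17/143 + 2/11 → 43/143
merge 42/143 + 43/143 → 85/143
merge 58/143 + 85/143 → 1
L = 43/143 + 85/143 + 1 = 271/143 ≈ 1.895 bits/symbol.

1.895 bits/symbol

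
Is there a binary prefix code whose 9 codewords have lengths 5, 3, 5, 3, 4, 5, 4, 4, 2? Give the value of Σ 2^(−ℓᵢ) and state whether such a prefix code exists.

0.78125; yes

With common denominator 2^5 = 32: Σ 2^(−ℓᵢ) = 1/32 + 4/32 + 1/32 + 4/32 + 2/32 + 1/32 + 2/32 + 2/32 + 8/32 = 25/32 = 0.78125.
Kraft's inequality requires Σ ≤ 1; here Σ = 0.78125 ≤ 1, so such a prefix code exists.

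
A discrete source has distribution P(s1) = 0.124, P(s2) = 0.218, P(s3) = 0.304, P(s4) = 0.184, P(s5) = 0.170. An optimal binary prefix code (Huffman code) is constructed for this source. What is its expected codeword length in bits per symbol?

2.294 bits/symbol

Repeatedly combine the two least-probable nodes; the expected code length is the sum of the merged weights.
merge 31/250 + 17/100 → 147/500
merge 23/125 + 109/500 → 201/500
merge 147/500 + 38/125 → 299/500
merge 201/500 + 299/500 → 1
L = 147/500 + 201/500 + 299/500 + 1 = 1147/500 = 2.294 bits/symbol.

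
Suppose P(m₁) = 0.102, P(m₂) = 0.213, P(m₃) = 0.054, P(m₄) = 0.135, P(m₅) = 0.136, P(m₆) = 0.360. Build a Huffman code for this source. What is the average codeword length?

2.427 bits/symbol

Repeatedly combine the two least-probable nodes; the expected code length is the sum of the merged weights.
merge 27/500 + 51/500 → 39/250
merge 27/200 + 17/125 → 271/1000
merge 39/250 + 213/1000 → 369/1000
merge 271/1000 + 9/25 → 631/1000
merge 369/1000 + 631/1000 → 1
L = 39/250 + 271/1000 + 369/1000 + 631/1000 + 1 = 2427/1000 = 2.427 bits/symbol.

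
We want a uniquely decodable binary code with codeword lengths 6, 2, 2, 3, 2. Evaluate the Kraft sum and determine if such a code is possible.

0.890625; yes

With common denominator 2^6 = 64: Σ 2^(−ℓᵢ) = 1/64 + 16/64 + 16/64 + 8/64 + 16/64 = 57/64 = 0.890625.
Kraft's inequality requires Σ ≤ 1; here Σ = 0.890625 ≤ 1, so such a prefix code exists.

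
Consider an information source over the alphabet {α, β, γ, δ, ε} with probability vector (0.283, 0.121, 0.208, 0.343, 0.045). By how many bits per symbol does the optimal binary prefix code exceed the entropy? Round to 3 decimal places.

Entropy H = −Σ p log₂ p ≈ 2.0861 bits.
Huffman merges: 9/200+121/1000→83/500; 83/500+26/125→187/500; 283/1000+343/1000→313/500; 187/500+313/500→1. L = 1083/500 ≈ 2.1660.
L − H = 2.1660 − 2.0861 = 0.080 bits.

0.080 bits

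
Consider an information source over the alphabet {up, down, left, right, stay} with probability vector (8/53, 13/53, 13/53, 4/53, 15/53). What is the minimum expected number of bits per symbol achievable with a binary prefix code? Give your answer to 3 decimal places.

Repeatedly combine the two least-probable nodes; the expected code length is the sum of the merged weights.
merge 4/53 + 8/53 → 12/53
merge 12/53 + 13/53 → 25/53
merge 13/53 + 15/53 → 28/53
merge 25/53 + 28/53 → 1
L = 12/53 + 25/53 + 28/53 + 1 = 118/53 ≈ 2.226 bits/symbol.

2.226 bits/symbol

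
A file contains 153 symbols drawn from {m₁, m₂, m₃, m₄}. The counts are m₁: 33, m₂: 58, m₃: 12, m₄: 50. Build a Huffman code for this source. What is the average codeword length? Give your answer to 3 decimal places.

1.915 bits/symbol

Probabilities are the counts divided by 153.
Repeatedly combine the two least-probable nodes; the expected code length is the sum of the merged weights.
merge 4/51 + 11/51 → 5/17
merge 5/17 + 50/153 → 95/153
merge 58/153 + 95/153 → 1
L = 5/17 + 95/153 + 1 = 293/153 ≈ 1.915 bits/symbol.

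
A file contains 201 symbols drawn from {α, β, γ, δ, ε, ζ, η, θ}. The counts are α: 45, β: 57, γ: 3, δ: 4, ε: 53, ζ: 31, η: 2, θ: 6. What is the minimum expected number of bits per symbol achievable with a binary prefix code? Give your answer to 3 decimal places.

Probabilities are the counts divided by 201.
Repeatedly combine the two least-probable nodes; the expected code length is the sum of the merged weights.
merge 2/201 + 1/67 → 5/201
merge 4/201 + 5/201 → 3/67
merge 2/67 + 3/67 → 5/67
merge 5/67 + 31/201 → 46/201
merge 15/67 + 46/201 → 91/201
merge 53/201 + 19/67 → 110/201
merge 91/201 + 110/201 → 1
L = 5/201 + 3/67 + 5/67 + 46/201 + 91/201 + 110/201 + 1 = 159/67 ≈ 2.373 bits/symbol.

2.373 bits/symbol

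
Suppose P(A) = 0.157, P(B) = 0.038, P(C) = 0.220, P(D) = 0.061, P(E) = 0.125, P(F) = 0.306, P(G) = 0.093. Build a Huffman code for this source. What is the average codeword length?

2.573 bits/symbol

Repeatedly combine the two least-probable nodes; the expected code length is the sum of the merged weights.
merge 19/500 + 61/1000 → 99/1000
merge 93/1000 + 99/1000 → 24/125
merge 1/8 + 157/1000 → 141/500
merge 24/125 + 11/50 → 103/250
merge 141/500 + 153/500 → 147/250
merge 103/250 + 147/250 → 1
L = 99/1000 + 24/125 + 141/500 + 103/250 + 147/250 + 1 = 2573/1000 = 2.573 bits/symbol.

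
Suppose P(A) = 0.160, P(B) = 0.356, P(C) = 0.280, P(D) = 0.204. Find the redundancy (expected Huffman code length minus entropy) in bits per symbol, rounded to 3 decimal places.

Entropy H = −Σ p log₂ p ≈ 1.9355 bits.
Huffman merges: 4/25+51/250→91/250; 7/25+89/250→159/250; 91/250+159/250→1. L = 2 ≈ 2.0000.
L − H = 2.0000 − 1.9355 = 0.064 bits.

0.064 bits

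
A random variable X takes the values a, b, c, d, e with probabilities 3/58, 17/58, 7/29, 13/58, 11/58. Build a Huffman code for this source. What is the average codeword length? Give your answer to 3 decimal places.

Repeatedly combine the two least-probable nodes; the expected code length is the sum of the merged weights.
merge 3/58 + 11/58 → 7/29
merge 13/58 + 7/29 → 27/58
merge 7/29 + 17/58 → 31/58
merge 27/58 + 31/58 → 1
L = 7/29 + 27/58 + 31/58 + 1 = 65/29 ≈ 2.241 bits/symbol.

2.241 bits/symbol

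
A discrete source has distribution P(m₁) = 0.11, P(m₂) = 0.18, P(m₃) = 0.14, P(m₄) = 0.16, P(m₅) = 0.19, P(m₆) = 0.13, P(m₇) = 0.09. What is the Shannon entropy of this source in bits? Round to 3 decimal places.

2.766 bits

H = −Σ pᵢ log₂ pᵢ.
−0.11·log₂(0.11) = 0.3503
−0.18·log₂(0.18) = 0.4453
−0.14·log₂(0.14) = 0.3971
−0.16·log₂(0.16) = 0.4230
−0.19·log₂(0.19) = 0.4552
−0.13·log₂(0.13) = 0.3826
−0.09·log₂(0.09) = 0.3127
Sum ≈ 2.7662 → 2.766 bits.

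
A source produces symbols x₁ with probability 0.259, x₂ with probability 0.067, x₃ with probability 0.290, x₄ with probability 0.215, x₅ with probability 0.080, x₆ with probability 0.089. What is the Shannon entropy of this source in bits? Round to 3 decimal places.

2.363 bits

H = −Σ pᵢ log₂ pᵢ.
−0.259·log₂(0.259) = 0.5048
−0.067·log₂(0.067) = 0.2613
−0.290·log₂(0.290) = 0.5179
−0.215·log₂(0.215) = 0.4768
−0.080·log₂(0.080) = 0.2915
−0.089·log₂(0.089) = 0.3106
Sum ≈ 2.3629 → 2.363 bits.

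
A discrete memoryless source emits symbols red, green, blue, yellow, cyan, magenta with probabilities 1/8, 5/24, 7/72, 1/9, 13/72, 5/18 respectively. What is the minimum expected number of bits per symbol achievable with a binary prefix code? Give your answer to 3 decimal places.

2.514 bits/symbol

Repeatedly combine the two least-probable nodes; the expected code length is the sum of the merged weights.
merge 7/72 + 1/9 → 5/24
merge 1/8 + 13/72 → 11/36
merge 5/24 + 5/24 → 5/12
merge 5/18 + 11/36 → 7/12
merge 5/12 + 7/12 → 1
L = 5/24 + 11/36 + 5/12 + 7/12 + 1 = 181/72 ≈ 2.514 bits/symbol.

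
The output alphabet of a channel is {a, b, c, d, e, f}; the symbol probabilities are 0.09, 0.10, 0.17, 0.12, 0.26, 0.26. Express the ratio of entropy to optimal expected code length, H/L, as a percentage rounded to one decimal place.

Entropy H = −Σ p log₂ p ≈ 2.4571 bits.
Huffman merges: 9/100+1/10→19/100; 3/25+17/100→29/100; 19/100+13/50→9/20; 13/50+29/100→11/20; 9/20+11/20→1. L = 62/25 ≈ 2.4800.
Efficiency = H/L = 2.4571/2.4800 = 99.1%.

99.1%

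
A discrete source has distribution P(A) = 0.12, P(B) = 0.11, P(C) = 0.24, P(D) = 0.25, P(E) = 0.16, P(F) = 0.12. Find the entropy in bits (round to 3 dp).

H = −Σ pᵢ log₂ pᵢ.
−0.12·log₂(0.12) = 0.3671
−0.11·log₂(0.11) = 0.3503
−0.24·log₂(0.24) = 0.4941
−0.25·log₂(0.25) = 0.5000
−0.16·log₂(0.16) = 0.4230
−0.12·log₂(0.12) = 0.3671
Sum ≈ 2.5016 → 2.502 bits.

2.502 bits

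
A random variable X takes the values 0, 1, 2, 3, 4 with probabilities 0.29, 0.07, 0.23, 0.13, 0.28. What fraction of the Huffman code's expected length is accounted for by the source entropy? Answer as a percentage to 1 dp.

Entropy H = −Σ p log₂ p ≈ 2.1710 bits.
Huffman merges: 7/100+13/100→1/5; 1/5+23/100→43/100; 7/25+29/100→57/100; 43/100+57/100→1. L = 11/5 ≈ 2.2000.
Efficiency = H/L = 2.1710/2.2000 = 98.7%.

98.7%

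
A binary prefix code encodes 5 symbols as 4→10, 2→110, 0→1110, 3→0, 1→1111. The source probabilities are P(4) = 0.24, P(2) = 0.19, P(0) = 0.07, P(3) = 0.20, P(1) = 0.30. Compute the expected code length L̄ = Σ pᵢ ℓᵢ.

2.73 bits/symbol

L̄ = Σ pᵢ·ℓᵢ = 0.24·2 + 0.19·3 + 0.07·4 + 0.20·1 + 0.30·4 = 2.73 bits/symbol.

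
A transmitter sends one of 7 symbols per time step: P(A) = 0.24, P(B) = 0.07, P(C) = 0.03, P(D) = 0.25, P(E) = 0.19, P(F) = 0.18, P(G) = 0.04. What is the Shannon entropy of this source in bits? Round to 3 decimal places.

H = −Σ pᵢ log₂ pᵢ.
−0.24·log₂(0.24) = 0.4941
−0.07·log₂(0.07) = 0.2686
−0.03·log₂(0.03) = 0.1518
−0.25·log₂(0.25) = 0.5000
−0.19·log₂(0.19) = 0.4552
−0.18·log₂(0.18) = 0.4453
−0.04·log₂(0.04) = 0.1858
Sum ≈ 2.5007 → 2.501 bits.

2.501 bits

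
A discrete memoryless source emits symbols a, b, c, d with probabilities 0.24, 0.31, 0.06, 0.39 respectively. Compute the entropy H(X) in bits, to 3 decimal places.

H = −Σ pᵢ log₂ pᵢ.
−0.24·log₂(0.24) = 0.4941
−0.31·log₂(0.31) = 0.5238
−0.06·log₂(0.06) = 0.2435
−0.39·log₂(0.39) = 0.5298
Sum ≈ 1.7913 → 1.791 bits.

1.791 bits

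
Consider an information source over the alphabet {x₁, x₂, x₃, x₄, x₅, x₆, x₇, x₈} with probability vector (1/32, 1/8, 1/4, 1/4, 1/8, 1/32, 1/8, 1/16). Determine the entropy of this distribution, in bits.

2.6875 bits

Each probability is a power of 1/2, so log₂(1/p) is an integer.
H = Σ p·log₂(1/p) = 1/32·5 + 1/8·3 + 1/4·2 + 1/4·2 + 1/8·3 + 1/32·5 + 1/8·3 + 1/16·4 = 2.6875 bits.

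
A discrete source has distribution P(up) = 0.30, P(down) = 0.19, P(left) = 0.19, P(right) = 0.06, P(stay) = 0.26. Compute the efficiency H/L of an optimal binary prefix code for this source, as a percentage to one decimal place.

96.9%

Entropy H = −Σ p log₂ p ≈ 2.1804 bits.
Huffman merges: 3/50+19/100→1/4; 19/100+1/4→11/25; 13/50+3/10→14/25; 11/25+14/25→1. L = 9/4 ≈ 2.2500.
Efficiency = H/L = 2.1804/2.2500 = 96.9%.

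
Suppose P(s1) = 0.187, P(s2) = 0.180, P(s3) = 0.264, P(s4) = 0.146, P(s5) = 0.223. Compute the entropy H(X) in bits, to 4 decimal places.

2.2929 bits

H = −Σ pᵢ log₂ pᵢ.
−0.187·log₂(0.187) = 0.4523
−0.180·log₂(0.180) = 0.4453
−0.264·log₂(0.264) = 0.5072
−0.146·log₂(0.146) = 0.4053
−0.223·log₂(0.223) = 0.4828
Sum ≈ 2.2929 → 2.2929 bits.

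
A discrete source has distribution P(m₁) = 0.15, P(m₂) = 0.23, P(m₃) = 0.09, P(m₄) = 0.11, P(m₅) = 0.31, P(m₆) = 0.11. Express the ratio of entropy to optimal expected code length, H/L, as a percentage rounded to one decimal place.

99.0%

Entropy H = −Σ p log₂ p ≈ 2.4352 bits.
Huffman merges: 9/100+11/100→1/5; 11/100+3/20→13/50; 1/5+23/100→43/100; 13/50+31/100→57/100; 43/100+57/100→1. L = 123/50 ≈ 2.4600.
Efficiency = H/L = 2.4352/2.4600 = 99.0%.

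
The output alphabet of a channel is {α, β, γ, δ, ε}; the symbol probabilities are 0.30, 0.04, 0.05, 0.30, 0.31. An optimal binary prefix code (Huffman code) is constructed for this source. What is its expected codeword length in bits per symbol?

Repeatedly combine the two least-probable nodes; the expected code length is the sum of the merged weights.
merge 1/25 + 1/20 → 9/100
merge 9/100 + 3/10 → 39/100
merge 3/10 + 31/100 → 61/100
merge 39/100 + 61/100 → 1
L = 9/100 + 39/100 + 61/100 + 1 = 209/100 = 2.09 bits/symbol.

2.09 bits/symbol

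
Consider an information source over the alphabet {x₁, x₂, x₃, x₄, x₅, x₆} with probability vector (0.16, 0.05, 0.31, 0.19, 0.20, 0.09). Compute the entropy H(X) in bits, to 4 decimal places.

2.3952 bits

H = −Σ pᵢ log₂ pᵢ.
−0.16·log₂(0.16) = 0.4230
−0.05·log₂(0.05) = 0.2161
−0.31·log₂(0.31) = 0.5238
−0.19·log₂(0.19) = 0.4552
−0.20·log₂(0.20) = 0.4644
−0.09·log₂(0.09) = 0.3127
Sum ≈ 2.3952 → 2.3952 bits.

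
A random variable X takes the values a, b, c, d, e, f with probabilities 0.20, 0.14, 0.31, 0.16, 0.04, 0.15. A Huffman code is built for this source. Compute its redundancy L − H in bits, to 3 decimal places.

0.085 bits

Entropy H = −Σ p log₂ p ≈ 2.4046 bits.
Huffman merges: 1/25+7/50→9/50; 3/20+4/25→31/100; 9/50+1/5→19/50; 31/100+31/100→31/50; 19/50+31/50→1. L = 249/100 ≈ 2.4900.
L − H = 2.4900 − 2.4046 = 0.085 bits.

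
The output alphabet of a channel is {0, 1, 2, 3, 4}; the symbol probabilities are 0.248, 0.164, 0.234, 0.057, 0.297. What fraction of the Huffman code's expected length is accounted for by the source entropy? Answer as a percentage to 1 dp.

97.8%

Entropy H = −Σ p log₂ p ≈ 2.1727 bits.
Huffman merges: 57/1000+41/250→221/1000; 221/1000+117/500→91/200; 31/125+297/1000→109/200; 91/200+109/200→1. L = 2221/1000 ≈ 2.2210.
Efficiency = H/L = 2.1727/2.2210 = 97.8%.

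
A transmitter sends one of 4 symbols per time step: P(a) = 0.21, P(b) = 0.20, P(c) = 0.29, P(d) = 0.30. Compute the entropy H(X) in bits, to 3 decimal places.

1.976 bits

H = −Σ pᵢ log₂ pᵢ.
−0.21·log₂(0.21) = 0.4728
−0.20·log₂(0.20) = 0.4644
−0.29·log₂(0.29) = 0.5179
−0.30·log₂(0.30) = 0.5211
Sum ≈ 1.9762 → 1.976 bits.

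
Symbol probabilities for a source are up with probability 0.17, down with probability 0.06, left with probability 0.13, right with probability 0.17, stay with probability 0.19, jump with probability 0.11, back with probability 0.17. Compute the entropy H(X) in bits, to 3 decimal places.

2.735 bits

H = −Σ pᵢ log₂ pᵢ.
−0.17·log₂(0.17) = 0.4346
−0.06·log₂(0.06) = 0.2435
−0.13·log₂(0.13) = 0.3826
−0.17·log₂(0.17) = 0.4346
−0.19·log₂(0.19) = 0.4552
−0.11·log₂(0.11) = 0.3503
−0.17·log₂(0.17) = 0.4346
Sum ≈ 2.7355 → 2.735 bits.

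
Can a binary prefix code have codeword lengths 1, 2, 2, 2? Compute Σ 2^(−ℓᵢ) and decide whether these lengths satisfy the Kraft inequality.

1.25; no

With common denominator 2^2 = 4: Σ 2^(−ℓᵢ) = 2/4 + 1/4 + 1/4 + 1/4 = 5/4 = 1.25.
Kraft's inequality requires Σ ≤ 1; here Σ = 1.25 > 1, so no such prefix code exists.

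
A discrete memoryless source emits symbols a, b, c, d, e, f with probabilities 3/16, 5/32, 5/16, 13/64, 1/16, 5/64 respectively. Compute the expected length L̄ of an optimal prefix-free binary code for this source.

2.4375 bits/symbol

Repeatedly combine the two least-probable nodes; the expected code length is the sum of the merged weights.
merge 1/16 + 5/64 → 9/64
merge 9/64 + 5/32 → 19/64
merge 3/16 + 13/64 → 25/64
merge 19/64 + 5/16 → 39/64
merge 25/64 + 39/64 → 1
L = 9/64 + 19/64 + 25/64 + 39/64 + 1 = 39/16 = 2.4375 bits/symbol.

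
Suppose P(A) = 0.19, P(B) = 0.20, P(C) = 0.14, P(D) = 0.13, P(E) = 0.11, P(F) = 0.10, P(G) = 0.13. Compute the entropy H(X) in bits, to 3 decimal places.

2.764 bits

H = −Σ pᵢ log₂ pᵢ.
−0.19·log₂(0.19) = 0.4552
−0.20·log₂(0.20) = 0.4644
−0.14·log₂(0.14) = 0.3971
−0.13·log₂(0.13) = 0.3826
−0.11·log₂(0.11) = 0.3503
−0.10·log₂(0.10) = 0.3322
−0.13·log₂(0.13) = 0.3826
Sum ≈ 2.7645 → 2.764 bits.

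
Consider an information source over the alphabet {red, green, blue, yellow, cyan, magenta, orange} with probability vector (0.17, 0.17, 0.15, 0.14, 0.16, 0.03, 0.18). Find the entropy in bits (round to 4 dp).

H = −Σ pᵢ log₂ pᵢ.
−0.17·log₂(0.17) = 0.4346
−0.17·log₂(0.17) = 0.4346
−0.15·log₂(0.15) = 0.4105
−0.14·log₂(0.14) = 0.3971
−0.16·log₂(0.16) = 0.4230
−0.03·log₂(0.03) = 0.1518
−0.18·log₂(0.18) = 0.4453
Sum ≈ 2.6969 → 2.6969 bits.

2.6969 bits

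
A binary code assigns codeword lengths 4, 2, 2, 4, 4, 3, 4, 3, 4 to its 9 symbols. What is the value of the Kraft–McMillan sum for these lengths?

1.0625

With common denominator 2^4 = 16: Σ 2^(−ℓᵢ) = 1/16 + 4/16 + 4/16 + 1/16 + 1/16 + 2/16 + 1/16 + 2/16 + 1/16 = 17/16 = 1.0625.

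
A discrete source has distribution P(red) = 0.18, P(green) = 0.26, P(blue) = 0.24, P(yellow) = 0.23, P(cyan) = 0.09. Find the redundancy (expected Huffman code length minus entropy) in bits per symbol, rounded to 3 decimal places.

Entropy H = −Σ p log₂ p ≈ 2.2451 bits.
Huffman merges: 9/100+9/50→27/100; 23/100+6/25→47/100; 13/50+27/100→53/100; 47/100+53/100→1. L = 227/100 ≈ 2.2700.
L − H = 2.2700 − 2.2451 = 0.025 bits.

0.025 bits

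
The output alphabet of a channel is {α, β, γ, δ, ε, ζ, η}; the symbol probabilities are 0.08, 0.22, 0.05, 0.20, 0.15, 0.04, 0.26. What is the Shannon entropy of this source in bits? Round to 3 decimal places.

H = −Σ pᵢ log₂ pᵢ.
−0.08·log₂(0.08) = 0.2915
−0.22·log₂(0.22) = 0.4806
−0.05·log₂(0.05) = 0.2161
−0.20·log₂(0.20) = 0.4644
−0.15·log₂(0.15) = 0.4105
−0.04·log₂(0.04) = 0.1858
−0.26·log₂(0.26) = 0.5053
Sum ≈ 2.5542 → 2.554 bits.

2.554 bits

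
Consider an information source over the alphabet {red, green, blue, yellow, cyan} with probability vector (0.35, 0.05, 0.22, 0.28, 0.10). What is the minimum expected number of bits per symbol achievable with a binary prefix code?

Repeatedly combine the two least-probable nodes; the expected code length is the sum of the merged weights.
merge 1/20 + 1/10 → 3/20
merge 3/20 + 11/50 → 37/100
merge 7/25 + 7/20 → 63/100
merge 37/100 + 63/100 → 1
L = 3/20 + 37/100 + 63/100 + 1 = 43/20 = 2.15 bits/symbol.

2.15 bits/symbol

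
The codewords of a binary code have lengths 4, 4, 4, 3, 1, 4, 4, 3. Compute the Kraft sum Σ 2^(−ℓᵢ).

1.0625

With common denominator 2^4 = 16: Σ 2^(−ℓᵢ) = 1/16 + 1/16 + 1/16 + 2/16 + 8/16 + 1/16 + 1/16 + 2/16 = 17/16 = 1.0625.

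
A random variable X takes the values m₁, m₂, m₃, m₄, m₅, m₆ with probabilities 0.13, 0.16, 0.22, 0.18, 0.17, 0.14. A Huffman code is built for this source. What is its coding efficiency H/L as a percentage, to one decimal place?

98.6%

Entropy H = −Σ p log₂ p ≈ 2.5632 bits.
Huffman merges: 13/100+7/50→27/100; 4/25+17/100→33/100; 9/50+11/50→2/5; 27/100+33/100→3/5; 2/5+3/5→1. L = 13/5 ≈ 2.6000.
Efficiency = H/L = 2.5632/2.6000 = 98.6%.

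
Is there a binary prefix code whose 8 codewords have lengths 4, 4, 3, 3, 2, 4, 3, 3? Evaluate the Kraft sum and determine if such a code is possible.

With common denominator 2^4 = 16: Σ 2^(−ℓᵢ) = 1/16 + 1/16 + 2/16 + 2/16 + 4/16 + 1/16 + 2/16 + 2/16 = 15/16 = 0.9375.
Kraft's inequality requires Σ ≤ 1; here Σ = 0.9375 ≤ 1, so such a prefix code exists.

0.9375; yes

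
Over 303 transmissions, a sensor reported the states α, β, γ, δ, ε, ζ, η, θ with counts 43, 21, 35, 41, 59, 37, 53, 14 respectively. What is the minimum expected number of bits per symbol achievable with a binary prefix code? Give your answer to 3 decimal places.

2.921 bits/symbol

Probabilities are the counts divided by 303.
Repeatedly combine the two least-probable nodes; the expected code length is the sum of the merged weights.
merge 14/303 + 7/101 → 35/303
merge 35/303 + 35/303 → 70/303
merge 37/303 + 41/303 → 26/101
merge 43/303 + 53/303 → 32/101
merge 59/303 + 70/303 → 43/101
merge 26/101 + 32/101 → 58/101
merge 43/101 + 58/101 → 1
L = 35/303 + 70/303 + 26/101 + 32/101 + 43/101 + 58/101 + 1 = 295/101 ≈ 2.921 bits/symbol.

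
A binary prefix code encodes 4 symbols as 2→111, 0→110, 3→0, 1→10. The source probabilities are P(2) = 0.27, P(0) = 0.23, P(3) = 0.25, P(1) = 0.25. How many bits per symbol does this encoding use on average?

L̄ = Σ pᵢ·ℓᵢ = 0.27·3 + 0.23·3 + 0.25·1 + 0.25·2 = 2.25 bits/symbol.

2.25 bits/symbol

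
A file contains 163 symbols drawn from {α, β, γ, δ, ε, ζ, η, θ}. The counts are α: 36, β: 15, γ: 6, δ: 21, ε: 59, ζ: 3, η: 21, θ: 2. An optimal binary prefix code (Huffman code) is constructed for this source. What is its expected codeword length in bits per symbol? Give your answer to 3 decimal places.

2.515 bits/symbol

Probabilities are the counts divided by 163.
Repeatedly combine the two least-probable nodes; the expected code length is the sum of the merged weights.
merge 2/163 + 3/163 → 5/163
merge 5/163 + 6/163 → 11/163
merge 11/163 + 15/163 → 26/163
merge 21/163 + 21/163 → 42/163
merge 26/163 + 36/163 → 62/163
merge 42/163 + 59/163 → 101/163
merge 62/163 + 101/163 → 1
L = 5/163 + 11/163 + 26/163 + 42/163 + 62/163 + 101/163 + 1 = 410/163 ≈ 2.515 bits/symbol.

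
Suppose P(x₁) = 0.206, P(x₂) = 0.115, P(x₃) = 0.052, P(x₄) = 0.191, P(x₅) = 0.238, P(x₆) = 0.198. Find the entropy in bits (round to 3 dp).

2.462 bits

H = −Σ pᵢ log₂ pᵢ.
−0.206·log₂(0.206) = 0.4695
−0.115·log₂(0.115) = 0.3588
−0.052·log₂(0.052) = 0.2218
−0.191·log₂(0.191) = 0.4562
−0.238·log₂(0.238) = 0.4929
−0.198·log₂(0.198) = 0.4626
Sum ≈ 2.4618 → 2.462 bits.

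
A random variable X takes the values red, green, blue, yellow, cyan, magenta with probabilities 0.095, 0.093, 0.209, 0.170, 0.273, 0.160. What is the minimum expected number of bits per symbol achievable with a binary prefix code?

Repeatedly combine the two least-probable nodes; the expected code length is the sum of the merged weights.
merge 93/1000 + 19/200 → 47/250
merge 4/25 + 17/100 → 33/100
merge 47/250 + 209/1000 → 397/1000
merge 273/1000 + 33/100 → 603/1000
merge 397/1000 + 603/1000 → 1
L = 47/250 + 33/100 + 397/1000 + 603/1000 + 1 = 1259/500 = 2.518 bits/symbol.

2.518 bits/symbol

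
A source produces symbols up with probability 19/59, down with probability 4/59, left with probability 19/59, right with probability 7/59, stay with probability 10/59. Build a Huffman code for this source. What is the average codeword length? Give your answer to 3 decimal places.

Repeatedly combine the two least-probable nodes; the expected code length is the sum of the merged weights.
merge 4/59 + 7/59 → 11/59
merge 10/59 + 11/59 → 21/59
merge 19/59 + 19/59 → 38/59
merge 21/59 + 38/59 → 1
L = 11/59 + 21/59 + 38/59 + 1 = 129/59 ≈ 2.186 bits/symbol.

2.186 bits/symbol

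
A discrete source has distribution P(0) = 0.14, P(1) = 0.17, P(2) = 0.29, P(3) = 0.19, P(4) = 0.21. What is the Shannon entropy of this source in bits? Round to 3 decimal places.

H = −Σ pᵢ log₂ pᵢ.
−0.14·log₂(0.14) = 0.3971
−0.17·log₂(0.17) = 0.4346
−0.29·log₂(0.29) = 0.5179
−0.19·log₂(0.19) = 0.4552
−0.21·log₂(0.21) = 0.4728
Sum ≈ 2.2777 → 2.278 bits.

2.278 bits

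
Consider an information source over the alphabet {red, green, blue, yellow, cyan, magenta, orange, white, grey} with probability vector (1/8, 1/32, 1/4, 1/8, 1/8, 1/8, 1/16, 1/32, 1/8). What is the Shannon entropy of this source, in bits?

Each probability is a power of 1/2, so log₂(1/p) is an integer.
H = Σ p·log₂(1/p) = 1/8·3 + 1/32·5 + 1/4·2 + 1/8·3 + 1/8·3 + 1/8·3 + 1/16·4 + 1/32·5 + 1/8·3 = 2.9375 bits.

2.9375 bits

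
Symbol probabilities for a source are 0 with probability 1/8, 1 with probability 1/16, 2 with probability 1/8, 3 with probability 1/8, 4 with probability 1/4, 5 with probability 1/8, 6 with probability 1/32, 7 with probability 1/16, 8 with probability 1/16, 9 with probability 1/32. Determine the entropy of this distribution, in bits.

3.0625 bits

Each probability is a power of 1/2, so log₂(1/p) is an integer.
H = Σ p·log₂(1/p) = 1/8·3 + 1/16·4 + 1/8·3 + 1/8·3 + 1/4·2 + 1/8·3 + 1/32·5 + 1/16·4 + 1/16·4 + 1/32·5 = 3.0625 bits.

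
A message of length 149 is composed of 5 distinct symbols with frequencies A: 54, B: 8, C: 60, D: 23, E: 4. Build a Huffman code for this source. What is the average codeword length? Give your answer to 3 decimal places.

Probabilities are the counts divided by 149.
Repeatedly combine the two least-probable nodes; the expected code length is the sum of the merged weights.
merge 4/149 + 8/149 → 12/149
merge 12/149 + 23/149 → 35/149
merge 35/149 + 54/149 → 89/149
merge 60/149 + 89/149 → 1
L = 12/149 + 35/149 + 89/149 + 1 = 285/149 ≈ 1.913 bits/symbol.

1.913 bits/symbol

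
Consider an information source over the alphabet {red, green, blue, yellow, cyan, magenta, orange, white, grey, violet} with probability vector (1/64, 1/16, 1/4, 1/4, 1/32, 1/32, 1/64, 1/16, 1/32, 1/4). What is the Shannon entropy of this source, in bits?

Each probability is a power of 1/2, so log₂(1/p) is an integer.
H = Σ p·log₂(1/p) = 1/64·6 + 1/16·4 + 1/4·2 + 1/4·2 + 1/32·5 + 1/32·5 + 1/64·6 + 1/16·4 + 1/32·5 + 1/4·2 = 2.65625 bits.

2.65625 bits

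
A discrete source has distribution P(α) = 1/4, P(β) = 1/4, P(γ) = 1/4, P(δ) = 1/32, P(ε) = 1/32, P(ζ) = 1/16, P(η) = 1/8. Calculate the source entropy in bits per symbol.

Each probability is a power of 1/2, so log₂(1/p) is an integer.
H = Σ p·log₂(1/p) = 1/4·2 + 1/4·2 + 1/4·2 + 1/32·5 + 1/32·5 + 1/16·4 + 1/8·3 = 2.4375 bits.

2.4375 bits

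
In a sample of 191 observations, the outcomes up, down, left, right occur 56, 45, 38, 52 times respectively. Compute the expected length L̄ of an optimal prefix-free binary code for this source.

Probabilities are the counts divided by 191.
Repeatedly combine the two least-probable nodes; the expected code length is the sum of the merged weights.
merge 38/191 + 45/191 → 83/191
merge 52/191 + 56/191 → 108/191
merge 83/191 + 108/191 → 1
L = 83/191 + 108/191 + 1 = 2 bits/symbol.

2 bits/symbol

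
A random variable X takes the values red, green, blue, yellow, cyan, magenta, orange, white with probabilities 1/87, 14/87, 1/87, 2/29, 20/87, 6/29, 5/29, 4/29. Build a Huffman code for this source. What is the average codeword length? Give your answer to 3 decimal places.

2.678 bits/symbol

Repeatedly combine the two least-probable nodes; the expected code length is the sum of the merged weights.
merge 1/87 + 1/87 → 2/87
merge 2/87 + 2/29 → 8/87
merge 8/87 + 4/29 → 20/87
merge 14/87 + 5/29 → 1/3
merge 6/29 + 20/87 → 38/87
merge 20/87 + 1/3 → 49/87
merge 38/87 + 49/87 → 1
L = 2/87 + 8/87 + 20/87 + 1/3 + 38/87 + 49/87 + 1 = 233/87 ≈ 2.678 bits/symbol.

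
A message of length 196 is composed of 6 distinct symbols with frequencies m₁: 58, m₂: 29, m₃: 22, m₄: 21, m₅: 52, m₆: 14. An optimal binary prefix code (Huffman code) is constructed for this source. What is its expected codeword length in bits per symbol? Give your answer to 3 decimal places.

2.439 bits/symbol

Probabilities are the counts divided by 196.
Repeatedly combine the two least-probable nodes; the expected code length is the sum of the merged weights.
merge 1/14 + 3/28 → 5/28
merge 11/98 + 29/196 → 51/196
merge 5/28 + 51/196 → 43/98
merge 13/49 + 29/98 → 55/98
merge 43/98 + 55/98 → 1
L = 5/28 + 51/196 + 43/98 + 55/98 + 1 = 239/98 ≈ 2.439 bits/symbol.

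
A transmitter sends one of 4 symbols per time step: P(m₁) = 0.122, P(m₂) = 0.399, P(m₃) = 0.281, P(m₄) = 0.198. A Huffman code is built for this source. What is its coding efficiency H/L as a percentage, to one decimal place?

Entropy H = −Σ p log₂ p ≈ 1.8764 bits.
Huffman merges: 61/500+99/500→8/25; 281/1000+8/25→601/1000; 399/1000+601/1000→1. L = 1921/1000 ≈ 1.9210.
Efficiency = H/L = 1.8764/1.9210 = 97.7%.

97.7%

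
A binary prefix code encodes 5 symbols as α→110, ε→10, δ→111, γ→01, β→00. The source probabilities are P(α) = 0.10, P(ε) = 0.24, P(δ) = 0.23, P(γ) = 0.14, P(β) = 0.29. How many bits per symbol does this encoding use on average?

L̄ = Σ pᵢ·ℓᵢ = 0.10·3 + 0.24·2 + 0.23·3 + 0.14·2 + 0.29·2 = 2.33 bits/symbol.

2.33 bits/symbol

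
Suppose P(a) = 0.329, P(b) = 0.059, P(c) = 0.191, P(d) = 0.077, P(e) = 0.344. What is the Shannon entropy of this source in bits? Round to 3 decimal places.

2.039 bits

H = −Σ pᵢ log₂ pᵢ.
−0.329·log₂(0.329) = 0.5277
−0.059·log₂(0.059) = 0.2409
−0.191·log₂(0.191) = 0.4562
−0.077·log₂(0.077) = 0.2848
−0.344·log₂(0.344) = 0.5296
Sum ≈ 2.0392 → 2.039 bits.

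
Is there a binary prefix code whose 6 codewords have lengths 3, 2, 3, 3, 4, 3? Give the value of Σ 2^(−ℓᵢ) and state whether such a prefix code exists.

With common denominator 2^4 = 16: Σ 2^(−ℓᵢ) = 2/16 + 4/16 + 2/16 + 2/16 + 1/16 + 2/16 = 13/16 = 0.8125.
Kraft's inequality requires Σ ≤ 1; here Σ = 0.8125 ≤ 1, so such a prefix code exists.

0.8125; yes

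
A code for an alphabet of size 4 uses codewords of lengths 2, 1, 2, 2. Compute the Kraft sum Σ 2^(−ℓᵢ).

1.25

With common denominator 2^2 = 4: Σ 2^(−ℓᵢ) = 1/4 + 2/4 + 1/4 + 1/4 = 5/4 = 1.25.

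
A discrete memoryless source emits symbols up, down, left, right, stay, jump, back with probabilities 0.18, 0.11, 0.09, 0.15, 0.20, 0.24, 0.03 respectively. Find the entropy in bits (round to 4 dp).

H = −Σ pᵢ log₂ pᵢ.
−0.18·log₂(0.18) = 0.4453
−0.11·log₂(0.11) = 0.3503
−0.09·log₂(0.09) = 0.3127
−0.15·log₂(0.15) = 0.4105
−0.20·log₂(0.20) = 0.4644
−0.24·log₂(0.24) = 0.4941
−0.03·log₂(0.03) = 0.1518
Sum ≈ 2.6291 → 2.6291 bits.

2.6291 bits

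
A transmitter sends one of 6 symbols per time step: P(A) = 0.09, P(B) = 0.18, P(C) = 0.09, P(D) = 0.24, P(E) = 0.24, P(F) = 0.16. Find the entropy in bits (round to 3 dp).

H = −Σ pᵢ log₂ pᵢ.
−0.09·log₂(0.09) = 0.3127
−0.18·log₂(0.18) = 0.4453
−0.09·log₂(0.09) = 0.3127
−0.24·log₂(0.24) = 0.4941
−0.24·log₂(0.24) = 0.4941
−0.16·log₂(0.16) = 0.4230
Sum ≈ 2.4819 → 2.482 bits.

2.482 bits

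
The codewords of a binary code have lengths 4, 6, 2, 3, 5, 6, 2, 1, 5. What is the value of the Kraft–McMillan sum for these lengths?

1.28125

With common denominator 2^6 = 64: Σ 2^(−ℓᵢ) = 4/64 + 1/64 + 16/64 + 8/64 + 2/64 + 1/64 + 16/64 + 32/64 + 2/64 = 82/64 = 1.28125.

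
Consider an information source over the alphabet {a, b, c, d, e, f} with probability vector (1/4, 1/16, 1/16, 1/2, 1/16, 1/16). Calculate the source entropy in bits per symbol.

Each probability is a power of 1/2, so log₂(1/p) is an integer.
H = Σ p·log₂(1/p) = 1/4·2 + 1/16·4 + 1/16·4 + 1/2·1 + 1/16·4 + 1/16·4 = 2 bits.

2 bits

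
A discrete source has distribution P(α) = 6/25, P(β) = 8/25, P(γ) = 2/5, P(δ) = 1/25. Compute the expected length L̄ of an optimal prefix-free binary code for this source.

1.88 bits/symbol

Repeatedly combine the two least-probable nodes; the expected code length is the sum of the merged weights.
merge 1/25 + 6/25 → 7/25
merge 7/25 + 8/25 → 3/5
merge 2/5 + 3/5 → 1
L = 7/25 + 3/5 + 1 = 47/25 = 1.88 bits/symbol.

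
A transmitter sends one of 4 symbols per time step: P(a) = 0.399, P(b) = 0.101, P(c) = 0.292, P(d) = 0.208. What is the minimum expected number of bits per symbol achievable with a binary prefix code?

1.91 bits/symbol

Repeatedly combine the two least-probable nodes; the expected code length is the sum of the merged weights.
merge 101/1000 + 26/125 → 309/1000
merge 73/250 + 309/1000 → 601/1000
merge 399/1000 + 601/1000 → 1
L = 309/1000 + 601/1000 + 1 = 191/100 = 1.91 bits/symbol.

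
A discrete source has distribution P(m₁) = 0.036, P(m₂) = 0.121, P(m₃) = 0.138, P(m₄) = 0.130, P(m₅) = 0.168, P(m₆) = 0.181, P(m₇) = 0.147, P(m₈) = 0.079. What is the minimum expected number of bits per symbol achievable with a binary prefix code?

Repeatedly combine the two least-probable nodes; the expected code length is the sum of the merged weights.
merge 9/250 + 79/1000 → 23/200
merge 23/200 + 121/1000 → 59/250
merge 13/100 + 69/500 → 67/250
merge 147/1000 + 21/125 → 63/200
merge 181/1000 + 59/250 → 417/1000
merge 67/250 + 63/200 → 583/1000
merge 417/1000 + 583/1000 → 1
L = 23/200 + 59/250 + 67/250 + 63/200 + 417/1000 + 583/1000 + 1 = 1467/500 = 2.934 bits/symbol.

2.934 bits/symbol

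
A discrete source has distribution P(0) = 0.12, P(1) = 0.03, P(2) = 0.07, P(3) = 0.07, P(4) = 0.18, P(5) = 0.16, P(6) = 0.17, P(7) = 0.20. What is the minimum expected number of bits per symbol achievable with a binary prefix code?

2.89 bits/symbol

Repeatedly combine the two least-probable nodes; the expected code length is the sum of the merged weights.
merge 3/100 + 7/100 → 1/10
merge 7/100 + 1/10 → 17/100
merge 3/25 + 4/25 → 7/25
merge 17/100 + 17/100 → 17/50
merge 9/50 + 1/5 → 19/50
merge 7/25 + 17/50 → 31/50
merge 19/50 + 31/50 → 1
L = 1/10 + 17/100 + 7/25 + 17/50 + 19/50 + 31/50 + 1 = 289/100 = 2.89 bits/symbol.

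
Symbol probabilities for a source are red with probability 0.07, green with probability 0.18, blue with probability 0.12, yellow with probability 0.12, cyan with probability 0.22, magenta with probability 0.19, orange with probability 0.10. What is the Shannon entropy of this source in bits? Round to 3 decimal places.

2.716 bits

H = −Σ pᵢ log₂ pᵢ.
−0.07·log₂(0.07) = 0.2686
−0.18·log₂(0.18) = 0.4453
−0.12·log₂(0.12) = 0.3671
−0.12·log₂(0.12) = 0.3671
−0.22·log₂(0.22) = 0.4806
−0.19·log₂(0.19) = 0.4552
−0.10·log₂(0.10) = 0.3322
Sum ≈ 2.7160 → 2.716 bits.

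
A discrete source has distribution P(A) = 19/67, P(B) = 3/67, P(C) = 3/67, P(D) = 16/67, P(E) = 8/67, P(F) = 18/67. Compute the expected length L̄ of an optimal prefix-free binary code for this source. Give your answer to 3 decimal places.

Repeatedly combine the two least-probable nodes; the expected code length is the sum of the merged weights.
merge 3/67 + 3/67 → 6/67
merge 6/67 + 8/67 → 14/67
merge 14/67 + 16/67 → 30/67
merge 18/67 + 19/67 → 37/67
merge 30/67 + 37/67 → 1
L = 6/67 + 14/67 + 30/67 + 37/67 + 1 = 154/67 ≈ 2.299 bits/symbol.

2.299 bits/symbol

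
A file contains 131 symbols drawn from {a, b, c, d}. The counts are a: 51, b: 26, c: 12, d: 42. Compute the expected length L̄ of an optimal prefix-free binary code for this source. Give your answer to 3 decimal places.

Probabilities are the counts divided by 131.
Repeatedly combine the two least-probable nodes; the expected code length is the sum of the merged weights.
merge 12/131 + 26/131 → 38/131
merge 38/131 + 42/131 → 80/131
merge 51/131 + 80/131 → 1
L = 38/131 + 80/131 + 1 = 249/131 ≈ 1.901 bits/symbol.

1.901 bits/symbol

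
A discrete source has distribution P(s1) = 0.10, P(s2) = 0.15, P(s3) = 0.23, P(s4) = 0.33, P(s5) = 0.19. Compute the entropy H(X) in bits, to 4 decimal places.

H = −Σ pᵢ log₂ pᵢ.
−0.10·log₂(0.10) = 0.3322
−0.15·log₂(0.15) = 0.4105
−0.23·log₂(0.23) = 0.4877
−0.33·log₂(0.33) = 0.5278
−0.19·log₂(0.19) = 0.4552
Sum ≈ 2.2135 → 2.2135 bits.

2.2135 bits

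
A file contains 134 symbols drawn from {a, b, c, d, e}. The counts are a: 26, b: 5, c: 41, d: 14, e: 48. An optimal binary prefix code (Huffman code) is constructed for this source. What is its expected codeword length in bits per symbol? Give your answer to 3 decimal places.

2.119 bits/symbol

Probabilities are the counts divided by 134.
Repeatedly combine the two least-probable nodes; the expected code length is the sum of the merged weights.
merge 5/134 + 7/67 → 19/134
merge 19/134 + 13/67 → 45/134
merge 41/134 + 45/134 → 43/67
merge 24/67 + 43/67 → 1
L = 19/134 + 45/134 + 43/67 + 1 = 142/67 ≈ 2.119 bits/symbol.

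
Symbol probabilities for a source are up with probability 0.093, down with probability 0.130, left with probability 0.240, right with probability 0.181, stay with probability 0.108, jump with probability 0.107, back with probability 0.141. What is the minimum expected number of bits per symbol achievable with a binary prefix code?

Repeatedly combine the two least-probable nodes; the expected code length is the sum of the merged weights.
merge 93/1000 + 107/1000 → 1/5
merge 27/250 + 13/100 → 119/500
merge 141/1000 + 181/1000 → 161/500
merge 1/5 + 119/500 → 219/500
merge 6/25 + 161/500 → 281/500
merge 219/500 + 281/500 → 1
L = 1/5 + 119/500 + 161/500 + 219/500 + 281/500 + 1 = 69/25 = 2.76 bits/symbol.

2.76 bits/symbol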